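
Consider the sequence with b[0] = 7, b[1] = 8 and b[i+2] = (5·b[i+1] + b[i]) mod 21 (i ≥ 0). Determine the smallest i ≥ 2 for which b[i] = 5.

b[0] = 7, b[1] = 8, b[2] = 5, b[3] = 12, b[4] = 2, b[5] = 1, b[6] = 7, b[7] = 15, b[8] = 19, b[9] = 5, b[10] = 2, b[11] = 15, b[12] = 14, b[13] = 1, b[14] = 19, b[15] = 12, b[16] = 16, b[17] = 8, b[18] = 14, b[19] = 15, b[20] = 5, b[21] = 19, b[22] = 16, b[23] = 15, b[24] = 7, b[25] = 8.
Since (b[24], b[25]) = (b[0], b[1]) = (7, 8) (two consecutive terms determine the rest), the sequence is periodic with period 24.
The value 5 first appears (with i ≥ 2) at b[2].

2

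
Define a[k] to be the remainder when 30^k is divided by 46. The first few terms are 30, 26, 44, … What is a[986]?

Computing terms: a[1] = 30, a[2] = 26, a[3] = 44, a[4] = 32, a[5] = 40, a[6] = 4, a[7] = 28, a[8] = 12, a[9] = 38, a[10] = 36, a[11] = 22, a[12] = 16, a[13] = 20, a[14] = 2, a[15] = 14, a[16] = 6, a[17] = 42, a[18] = 18, a[19] = 34, a[20] = 8, a[21] = 10, a[22] = 24, a[23] = 30.
The sequence repeats with period 22.
(986 - 1) mod 22 = 17, so a[986] = a[18] = 18.

18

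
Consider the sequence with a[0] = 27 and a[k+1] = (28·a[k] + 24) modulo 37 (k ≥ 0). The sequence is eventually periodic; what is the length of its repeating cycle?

Listing terms: a[0] = 27, a[1] = 3, a[2] = 34, a[3] = 14, a[4] = 9, a[5] = 17, a[6] = 19, a[7] = 1, a[8] = 15, a[9] = 0, a[10] = 24, a[11] = 30, a[12] = 13, a[13] = 18, a[14] = 10, a[15] = 8, a[16] = 26, a[17] = 12, a[18] = 27.
Since a[18] = a[0] = 27, the sequence is periodic with period 18.

18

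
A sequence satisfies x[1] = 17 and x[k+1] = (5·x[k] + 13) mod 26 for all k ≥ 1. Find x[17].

x[1] = 17,  x[2] = 20,  x[3] = 9,  x[4] = 6,  x[5] = 17.
Since x[5] = x[1] = 17, the sequence is periodic with period 4.
So x[17] = x[1 + ((17-1) mod 4)] = x[1] = 17.

17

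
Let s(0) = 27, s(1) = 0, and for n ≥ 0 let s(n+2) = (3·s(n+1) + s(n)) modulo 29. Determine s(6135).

23

Computing terms: s(0) = 27; s(1) = 0; s(2) = 27; s(3) = 23; s(4) = 9; s(5) = 21; s(6) = 14; s(7) = 5; s(8) = 0; s(9) = 5; s(10) = 15; s(11) = 21; s(12) = 20; s(13) = 23; s(14) = 2; s(15) = 0; s(16) = 2; s(17) = 6; s(18) = 20; s(19) = 8; s(20) = 15; s(21) = 24; s(22) = 0; s(23) = 24; s(24) = 14; s(25) = 8; s(26) = 9; s(27) = 6; s(28) = 27; s(29) = 0.
Since (s(28), s(29)) = (s(0), s(1)) = (27, 0) (two consecutive terms determine the rest), the sequence is periodic with period 28.
So s(6135) = s(0 + ((6135-0) mod 28)) = s(3) = 23.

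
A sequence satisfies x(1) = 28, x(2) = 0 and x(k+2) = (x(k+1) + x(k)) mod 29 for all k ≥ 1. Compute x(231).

24

We have x(1) = 28, x(2) = 0, x(3) = 28, x(4) = 28, x(5) = 27, x(6) = 26, x(7) = 24, x(8) = 21, x(9) = 16, x(10) = 8, x(11) = 24, x(12) = 3, x(13) = 27, x(14) = 1, x(15) = 28, x(16) = 0.
Since (x(15), x(16)) = (x(1), x(2)) = (28, 0) (two consecutive terms determine the rest), the sequence is periodic with period 14.
(231 - 1) mod 14 = 6, so x(231) = x(7) = 24.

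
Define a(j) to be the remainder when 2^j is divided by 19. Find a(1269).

18

Computing terms: a(0) = 1,  a(1) = 2,  a(2) = 4,  a(3) = 8,  a(4) = 16,  a(5) = 13,  a(6) = 7,  a(7) = 14,  a(8) = 9,  a(9) = 18,  a(10) = 17,  a(11) = 15,  a(12) = 11,  a(13) = 3,  a(14) = 6,  a(15) = 12,  a(16) = 5,  a(17) = 10,  a(18) = 1.
The sequence repeats with period 18.
(1269 - 0) mod 18 = 9, so a(1269) = a(9) = 18.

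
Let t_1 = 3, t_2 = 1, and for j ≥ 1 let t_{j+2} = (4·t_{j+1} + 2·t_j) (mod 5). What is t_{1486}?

t_1 = 3,  t_2 = 1,  t_3 = 0,  t_4 = 2,  t_5 = 3,  t_6 = 1.
Since (t_5, t_6) = (t_1, t_2) = (3, 1) (two consecutive terms determine the rest), the sequence is periodic with period 4.
So t_{1486} = t_{1 + ((1486-1) mod 4)} = t_2 = 1.

1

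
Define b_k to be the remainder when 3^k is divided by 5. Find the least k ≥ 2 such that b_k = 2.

We have b_1 = 3,  b_2 = 4,  b_3 = 2,  b_4 = 1,  b_5 = 3.
Since b_5 = b_1 = 3, the sequence is periodic with period 4.
The value 2 first appears (with k ≥ 2) at b_3.

3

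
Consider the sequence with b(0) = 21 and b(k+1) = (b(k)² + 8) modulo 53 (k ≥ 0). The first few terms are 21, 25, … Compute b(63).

Computing terms: b(0) = 21,  b(1) = 25,  b(2) = 50,  b(3) = 17,  b(4) = 32,  b(5) = 25.
Since b(5) = b(1) = 25, the sequence is eventually periodic: after a pre-period of length 1 it cycles with period 4.
For k ≥ 1, b(k) depends only on (k - 1) mod 4. (63 - 1) mod 4 = 2, so b(63) = b(3) = 17.

17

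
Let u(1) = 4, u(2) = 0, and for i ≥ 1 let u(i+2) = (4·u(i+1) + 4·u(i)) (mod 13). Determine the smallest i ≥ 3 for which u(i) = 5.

20

Listing terms: u(1) = 4; u(2) = 0; u(3) = 3; u(4) = 12; u(5) = 8; u(6) = 2; u(7) = 1; u(8) = 12; u(9) = 0; u(10) = 9; u(11) = 10; u(12) = 11; u(13) = 6; u(14) = 3; u(15) = 10; u(16) = 0; u(17) = 1; u(18) = 4; u(19) = 7; u(20) = 5; u(21) = 9; u(22) = 4; u(23) = 0.
Since (u(22), u(23)) = (u(1), u(2)) = (4, 0) (two consecutive terms determine the rest), the sequence is periodic with period 21.
The value 5 first appears (with i ≥ 3) at u(20).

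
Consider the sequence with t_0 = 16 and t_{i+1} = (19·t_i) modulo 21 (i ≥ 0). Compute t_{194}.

1

Computing terms: t_0 = 16, t_1 = 10, t_2 = 1, t_3 = 19, t_4 = 4, t_5 = 13, t_6 = 16.
The sequence repeats with period 6.
So t_{194} = t_{0 + ((194-0) mod 6)} = t_2 = 1.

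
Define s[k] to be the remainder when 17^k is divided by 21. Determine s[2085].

Computing terms: s[1] = 17, s[2] = 16, s[3] = 20, s[4] = 4, s[5] = 5, s[6] = 1, s[7] = 17.
Since s[7] = s[1] = 17, the sequence is periodic with period 6.
(2085 - 1) mod 6 = 2, so s[2085] = s[3] = 20.

20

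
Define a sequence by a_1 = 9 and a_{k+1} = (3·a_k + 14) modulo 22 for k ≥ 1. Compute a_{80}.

Computing terms: a_1 = 9, a_2 = 19, a_3 = 5, a_4 = 7, a_5 = 13, a_6 = 9.
Since a_6 = a_1 = 9, the sequence is periodic with period 5.
So a_{80} = a_{1 + ((80-1) mod 5)} = a_5 = 13.

13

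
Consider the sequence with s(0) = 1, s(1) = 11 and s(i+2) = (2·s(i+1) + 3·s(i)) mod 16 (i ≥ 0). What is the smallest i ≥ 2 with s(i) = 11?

5

Computing terms: s(0) = 1,  s(1) = 11,  s(2) = 9,  s(3) = 3,  s(4) = 1,  s(5) = 11.
Since (s(4), s(5)) = (s(0), s(1)) = (1, 11) (two consecutive terms determine the rest), the sequence is periodic with period 4.
The value 11 next appears (with i ≥ 2) at s(5).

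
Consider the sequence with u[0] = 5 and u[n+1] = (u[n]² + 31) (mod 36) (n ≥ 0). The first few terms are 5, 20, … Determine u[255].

32

u[0] = 5; u[1] = 20; u[2] = 35; u[3] = 32; u[4] = 11; u[5] = 8; u[6] = 23; u[7] = 20.
Since u[7] = u[1] = 20, the sequence is eventually periodic: after a pre-period of length 1 it cycles with period 6.
For n ≥ 1, u[n] depends only on (n - 1) mod 6. (255 - 1) mod 6 = 2, so u[255] = u[3] = 32.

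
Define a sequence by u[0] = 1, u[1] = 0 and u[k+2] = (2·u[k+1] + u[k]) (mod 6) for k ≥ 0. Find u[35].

Computing terms: u[0] = 1; u[1] = 0; u[2] = 1; u[3] = 2; u[4] = 5; u[5] = 0; u[6] = 5; u[7] = 4; u[8] = 1; u[9] = 0.
Since (u[8], u[9]) = (u[0], u[1]) = (1, 0) (two consecutive terms determine the rest), the sequence is periodic with period 8.
So u[35] = u[0 + ((35-0) mod 8)] = u[3] = 2.

2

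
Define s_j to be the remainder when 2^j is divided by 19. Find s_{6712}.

5

Computing terms: s_0 = 1, s_1 = 2, s_2 = 4, s_3 = 8, s_4 = 16, s_5 = 13, s_6 = 7, s_7 = 14, s_8 = 9, s_9 = 18, s_{10} = 17, s_{11} = 15, s_{12} = 11, s_{13} = 3, s_{14} = 6, s_{15} = 12, s_{16} = 5, s_{17} = 10, s_{18} = 1.
The sequence repeats with period 18.
So s_{6712} = s_{0 + ((6712-0) mod 18)} = s_{16} = 5.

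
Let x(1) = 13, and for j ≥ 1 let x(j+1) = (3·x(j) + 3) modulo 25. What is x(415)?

Listing terms: x(1) = 13; x(2) = 17; x(3) = 4; x(4) = 15; x(5) = 23; x(6) = 22; x(7) = 19; x(8) = 10; x(9) = 8; x(10) = 2; x(11) = 9; x(12) = 5; x(13) = 18; x(14) = 7; x(15) = 24; x(16) = 0; x(17) = 3; x(18) = 12; x(19) = 14; x(20) = 20; x(21) = 13.
The sequence repeats with period 20.
(415 - 1) mod 20 = 14, so x(415) = x(15) = 24.

24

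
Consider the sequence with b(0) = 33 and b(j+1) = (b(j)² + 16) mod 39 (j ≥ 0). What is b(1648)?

Listing terms: b(0) = 33,  b(1) = 13,  b(2) = 29,  b(3) = 38,  b(4) = 17,  b(5) = 32,  b(6) = 26,  b(7) = 29.
Since b(7) = b(2) = 29, the sequence is eventually periodic: after a pre-period of length 2 it cycles with period 5.
For j ≥ 2, b(j) depends only on (j - 2) mod 5. (1648 - 2) mod 5 = 1, so b(1648) = b(3) = 38.

38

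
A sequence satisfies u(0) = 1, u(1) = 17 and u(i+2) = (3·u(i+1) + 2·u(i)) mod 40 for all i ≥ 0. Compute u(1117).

Computing terms: u(0) = 1, u(1) = 17, u(2) = 13, u(3) = 33, u(4) = 5, u(5) = 1, u(6) = 13, u(7) = 1, u(8) = 29, u(9) = 9, u(10) = 5, u(11) = 33, u(12) = 29, u(13) = 33, u(14) = 37, u(15) = 17, u(16) = 5, u(17) = 9, u(18) = 37, u(19) = 9, u(20) = 21, u(21) = 1, u(22) = 5, u(23) = 17, u(24) = 21, u(25) = 17, u(26) = 13.
Since (u(25), u(26)) = (u(1), u(2)) = (17, 13) (two consecutive terms determine the rest), the sequence is eventually periodic: after a pre-period of length 1 it cycles with period 24.
For i ≥ 1, u(i) depends only on (i - 1) mod 24. (1117 - 1) mod 24 = 12, so u(1117) = u(13) = 33.

33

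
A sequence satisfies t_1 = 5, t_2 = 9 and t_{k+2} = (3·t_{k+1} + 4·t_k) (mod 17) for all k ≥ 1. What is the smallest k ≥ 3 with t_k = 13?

We have t_1 = 5,  t_2 = 9,  t_3 = 13,  t_4 = 7,  t_5 = 5,  t_6 = 9.
The sequence repeats with period 4.
The value 13 first appears (with k ≥ 3) at t_3.

3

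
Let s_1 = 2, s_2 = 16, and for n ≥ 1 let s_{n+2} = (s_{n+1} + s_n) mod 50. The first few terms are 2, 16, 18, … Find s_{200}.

s_1 = 2, s_2 = 16, s_3 = 18, s_4 = 34, s_5 = 2, s_6 = 36, s_7 = 38, s_8 = 24, s_9 = 12, s_{10} = 36, s_{11} = 48, s_{12} = 34, s_{13} = 32, s_{14} = 16, s_{15} = 48, s_{16} = 14, s_{17} = 12, s_{18} = 26, s_{19} = 38, s_{20} = 14, s_{21} = 2, s_{22} = 16.
The sequence repeats with period 20.
(200 - 1) mod 20 = 19, so s_{200} = s_{20} = 14.

14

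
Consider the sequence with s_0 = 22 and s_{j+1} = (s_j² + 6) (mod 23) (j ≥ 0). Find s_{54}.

8

s_0 = 22,  s_1 = 7,  s_2 = 9,  s_3 = 18,  s_4 = 8,  s_5 = 1,  s_6 = 7.
Since s_6 = s_1 = 7, the sequence is eventually periodic: after a pre-period of length 1 it cycles with period 5.
For j ≥ 1, s_j depends only on (j - 1) mod 5. (54 - 1) mod 5 = 3, so s_{54} = s_4 = 8.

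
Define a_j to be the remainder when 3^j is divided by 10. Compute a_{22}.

9

Listing terms: a_0 = 1; a_1 = 3; a_2 = 9; a_3 = 7; a_4 = 1.
Since a_4 = a_0 = 1, the sequence is periodic with period 4.
(22 - 0) mod 4 = 2, so a_{22} = a_2 = 9.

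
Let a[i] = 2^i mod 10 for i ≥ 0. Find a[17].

We have a[0] = 1,  a[1] = 2,  a[2] = 4,  a[3] = 8,  a[4] = 6,  a[5] = 2.
Since a[5] = a[1] = 2, the sequence is eventually periodic: after a pre-period of length 1 it cycles with period 4.
For i ≥ 1, a[i] depends only on (i - 1) mod 4. (17 - 1) mod 4 = 0, so a[17] = a[1] = 2.

2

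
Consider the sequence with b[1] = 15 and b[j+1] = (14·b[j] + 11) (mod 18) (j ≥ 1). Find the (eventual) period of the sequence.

Computing terms: b[1] = 15; b[2] = 5; b[3] = 9; b[4] = 11; b[5] = 3; b[6] = 17; b[7] = 15.
The sequence repeats with period 6.

6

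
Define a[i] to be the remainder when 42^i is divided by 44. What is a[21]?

Computing terms: a[1] = 42; a[2] = 4; a[3] = 36; a[4] = 16; a[5] = 12; a[6] = 20; a[7] = 4.
Since a[7] = a[2] = 4, the sequence is eventually periodic: after a pre-period of length 1 it cycles with period 5.
For i ≥ 2, a[i] depends only on (i - 2) mod 5. (21 - 2) mod 5 = 4, so a[21] = a[6] = 20.

20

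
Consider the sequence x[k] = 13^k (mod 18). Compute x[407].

Computing terms: x[1] = 13; x[2] = 7; x[3] = 1; x[4] = 13.
The sequence repeats with period 3.
(407 - 1) mod 3 = 1, so x[407] = x[2] = 7.

7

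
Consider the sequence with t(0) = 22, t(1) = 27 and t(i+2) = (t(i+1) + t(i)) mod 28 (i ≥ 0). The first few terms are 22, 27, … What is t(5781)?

12

Computing terms: t(0) = 22; t(1) = 27; t(2) = 21; t(3) = 20; t(4) = 13; t(5) = 5; t(6) = 18; t(7) = 23; t(8) = 13; t(9) = 8; t(10) = 21; t(11) = 1; t(12) = 22; t(13) = 23; t(14) = 17; t(15) = 12; t(16) = 1; t(17) = 13; t(18) = 14; t(19) = 27; t(20) = 13; t(21) = 12; t(22) = 25; t(23) = 9; t(24) = 6; t(25) = 15; t(26) = 21; t(27) = 8; t(28) = 1; t(29) = 9; t(30) = 10; t(31) = 19; t(32) = 1; t(33) = 20; t(34) = 21; t(35) = 13; t(36) = 6; t(37) = 19; t(38) = 25; t(39) = 16; t(40) = 13; t(41) = 1; t(42) = 14; t(43) = 15; t(44) = 1; t(45) = 16; t(46) = 17; t(47) = 5; t(48) = 22; t(49) = 27.
Since (t(48), t(49)) = (t(0), t(1)) = (22, 27) (two consecutive terms determine the rest), the sequence is periodic with period 48.
So t(5781) = t(0 + ((5781-0) mod 48)) = t(21) = 12.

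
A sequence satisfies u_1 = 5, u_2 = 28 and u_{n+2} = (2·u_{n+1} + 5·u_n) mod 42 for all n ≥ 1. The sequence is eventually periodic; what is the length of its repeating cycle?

24

Listing terms: u_1 = 5, u_2 = 28, u_3 = 39, u_4 = 8, u_5 = 1, u_6 = 0, u_7 = 5, u_8 = 10, u_9 = 3, u_{10} = 14, u_{11} = 1, u_{12} = 30, u_{13} = 23, u_{14} = 28, u_{15} = 3, u_{16} = 20, u_{17} = 13, u_{18} = 0, u_{19} = 23, u_{20} = 4, u_{21} = 39, u_{22} = 14, u_{23} = 13, u_{24} = 12, u_{25} = 5, u_{26} = 28.
Since (u_{25}, u_{26}) = (u_1, u_2) = (5, 28) (two consecutive terms determine the rest), the sequence is periodic with period 24.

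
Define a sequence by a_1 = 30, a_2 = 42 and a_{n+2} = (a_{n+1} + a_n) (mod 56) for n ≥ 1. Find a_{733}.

We have a_1 = 30; a_2 = 42; a_3 = 16; a_4 = 2; a_5 = 18; a_6 = 20; a_7 = 38; a_8 = 2; a_9 = 40; a_{10} = 42; a_{11} = 26; a_{12} = 12; a_{13} = 38; a_{14} = 50; a_{15} = 32; a_{16} = 26; a_{17} = 2; a_{18} = 28; a_{19} = 30; a_{20} = 2; a_{21} = 32; a_{22} = 34; a_{23} = 10; a_{24} = 44; a_{25} = 54; a_{26} = 42; a_{27} = 40; a_{28} = 26; a_{29} = 10; a_{30} = 36; a_{31} = 46; a_{32} = 26; a_{33} = 16; a_{34} = 42; a_{35} = 2; a_{36} = 44; a_{37} = 46; a_{38} = 34; a_{39} = 24; a_{40} = 2; a_{41} = 26; a_{42} = 28; a_{43} = 54; a_{44} = 26; a_{45} = 24; a_{46} = 50; a_{47} = 18; a_{48} = 12; a_{49} = 30; a_{50} = 42.
The sequence repeats with period 48.
(733 - 1) mod 48 = 12, so a_{733} = a_{13} = 38.

38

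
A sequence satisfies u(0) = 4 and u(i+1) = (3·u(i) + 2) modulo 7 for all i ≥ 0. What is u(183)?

1

Computing terms: u(0) = 4; u(1) = 0; u(2) = 2; u(3) = 1; u(4) = 5; u(5) = 3; u(6) = 4.
The sequence repeats with period 6.
(183 - 0) mod 6 = 3, so u(183) = u(3) = 1.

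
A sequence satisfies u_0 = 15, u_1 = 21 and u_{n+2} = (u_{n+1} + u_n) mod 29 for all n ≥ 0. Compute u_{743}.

21

Computing terms: u_0 = 15, u_1 = 21, u_2 = 7, u_3 = 28, u_4 = 6, u_5 = 5, u_6 = 11, u_7 = 16, u_8 = 27, u_9 = 14, u_{10} = 12, u_{11} = 26, u_{12} = 9, u_{13} = 6, u_{14} = 15, u_{15} = 21.
The sequence repeats with period 14.
(743 - 0) mod 14 = 1, so u_{743} = u_1 = 21.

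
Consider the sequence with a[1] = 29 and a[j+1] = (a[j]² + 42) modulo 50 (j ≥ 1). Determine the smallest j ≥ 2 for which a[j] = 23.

Listing terms: a[1] = 29, a[2] = 33, a[3] = 31, a[4] = 3, a[5] = 1, a[6] = 43, a[7] = 41, a[8] = 23, a[9] = 21, a[10] = 33.
Since a[10] = a[2] = 33, the sequence is eventually periodic: after a pre-period of length 1 it cycles with period 8.
The value 23 first appears (with j ≥ 2) at a[8].

8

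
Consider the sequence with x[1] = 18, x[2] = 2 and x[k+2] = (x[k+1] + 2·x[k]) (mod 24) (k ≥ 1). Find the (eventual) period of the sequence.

6

We have x[1] = 18; x[2] = 2; x[3] = 14; x[4] = 18; x[5] = 22; x[6] = 10; x[7] = 6; x[8] = 2; x[9] = 14.
Since (x[8], x[9]) = (x[2], x[3]) = (2, 14) (two consecutive terms determine the rest), the sequence is eventually periodic: after a pre-period of length 1 it cycles with period 6.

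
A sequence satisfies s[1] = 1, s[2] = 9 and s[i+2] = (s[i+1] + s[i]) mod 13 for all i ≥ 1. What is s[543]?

Computing terms: s[1] = 1; s[2] = 9; s[3] = 10; s[4] = 6; s[5] = 3; s[6] = 9; s[7] = 12; s[8] = 8; s[9] = 7; s[10] = 2; s[11] = 9; s[12] = 11; s[13] = 7; s[14] = 5; s[15] = 12; s[16] = 4; s[17] = 3; s[18] = 7; s[19] = 10; s[20] = 4; s[21] = 1; s[22] = 5; s[23] = 6; s[24] = 11; s[25] = 4; s[26] = 2; s[27] = 6; s[28] = 8; s[29] = 1; s[30] = 9.
Since (s[29], s[30]) = (s[1], s[2]) = (1, 9) (two consecutive terms determine the rest), the sequence is periodic with period 28.
So s[543] = s[1 + ((543-1) mod 28)] = s[11] = 9.

9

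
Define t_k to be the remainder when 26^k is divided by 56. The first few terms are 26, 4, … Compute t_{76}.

16

Computing terms: t_1 = 26,  t_2 = 4,  t_3 = 48,  t_4 = 16,  t_5 = 24,  t_6 = 8,  t_7 = 40,  t_8 = 32,  t_9 = 48.
Since t_9 = t_3 = 48, the sequence is eventually periodic: after a pre-period of length 2 it cycles with period 6.
For k ≥ 3, t_k depends only on (k - 3) mod 6. (76 - 3) mod 6 = 1, so t_{76} = t_4 = 16.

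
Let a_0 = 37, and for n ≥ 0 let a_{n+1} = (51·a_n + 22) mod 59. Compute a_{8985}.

a_0 = 37,  a_1 = 21,  a_2 = 31,  a_3 = 10,  a_4 = 1,  a_5 = 14,  a_6 = 28,  a_7 = 34,  a_8 = 45,  a_9 = 16,  a_{10} = 12,  a_{11} = 44,  a_{12} = 24,  a_{13} = 7,  a_{14} = 25,  a_{15} = 58,  a_{16} = 30,  a_{17} = 18,  a_{18} = 55,  a_{19} = 54,  a_{20} = 3,  a_{21} = 57,  a_{22} = 38,  a_{23} = 13,  a_{24} = 36,  a_{25} = 29,  a_{26} = 26,  a_{27} = 50,  a_{28} = 35,  a_{29} = 37.
The sequence repeats with period 29.
So a_{8985} = a_{0 + ((8985-0) mod 29)} = a_{24} = 36.

36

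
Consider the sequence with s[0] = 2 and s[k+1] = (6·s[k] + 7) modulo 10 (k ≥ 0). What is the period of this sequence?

5

We have s[0] = 2,  s[1] = 9,  s[2] = 1,  s[3] = 3,  s[4] = 5,  s[5] = 7,  s[6] = 9.
Since s[6] = s[1] = 9, the sequence is eventually periodic: after a pre-period of length 1 it cycles with period 5.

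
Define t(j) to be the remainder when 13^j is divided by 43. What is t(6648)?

41

Computing terms: t(1) = 13,  t(2) = 40,  t(3) = 4,  t(4) = 9,  t(5) = 31,  t(6) = 16,  t(7) = 36,  t(8) = 38,  t(9) = 21,  t(10) = 15,  t(11) = 23,  t(12) = 41,  t(13) = 17,  t(14) = 6,  t(15) = 35,  t(16) = 25,  t(17) = 24,  t(18) = 11,  t(19) = 14,  t(20) = 10,  t(21) = 1,  t(22) = 13.
Since t(22) = t(1) = 13, the sequence is periodic with period 21.
(6648 - 1) mod 21 = 11, so t(6648) = t(12) = 41.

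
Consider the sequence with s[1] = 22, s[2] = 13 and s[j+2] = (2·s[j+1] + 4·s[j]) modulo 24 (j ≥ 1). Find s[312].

8

Computing terms: s[1] = 22, s[2] = 13, s[3] = 18, s[4] = 16, s[5] = 8, s[6] = 8, s[7] = 0, s[8] = 8, s[9] = 16, s[10] = 16, s[11] = 0, s[12] = 16, s[13] = 8.
Since (s[12], s[13]) = (s[4], s[5]) = (16, 8) (two consecutive terms determine the rest), the sequence is eventually periodic: after a pre-period of length 3 it cycles with period 8.
For j ≥ 4, s[j] depends only on (j - 4) mod 8. (312 - 4) mod 8 = 4, so s[312] = s[8] = 8.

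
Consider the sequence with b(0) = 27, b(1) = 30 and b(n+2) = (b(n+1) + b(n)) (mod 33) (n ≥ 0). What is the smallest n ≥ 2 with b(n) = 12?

Listing terms: b(0) = 27; b(1) = 30; b(2) = 24; b(3) = 21; b(4) = 12; b(5) = 0; b(6) = 12; b(7) = 12; b(8) = 24; b(9) = 3; b(10) = 27; b(11) = 30.
Since (b(10), b(11)) = (b(0), b(1)) = (27, 30) (two consecutive terms determine the rest), the sequence is periodic with period 10.
The value 12 first appears (with n ≥ 2) at b(4).

4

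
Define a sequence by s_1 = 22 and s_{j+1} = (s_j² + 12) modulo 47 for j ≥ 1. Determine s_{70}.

We have s_1 = 22; s_2 = 26; s_3 = 30; s_4 = 19; s_5 = 44; s_6 = 21; s_7 = 30.
Since s_7 = s_3 = 30, the sequence is eventually periodic: after a pre-period of length 2 it cycles with period 4.
For j ≥ 3, s_j depends only on (j - 3) mod 4. (70 - 3) mod 4 = 3, so s_{70} = s_6 = 21.

21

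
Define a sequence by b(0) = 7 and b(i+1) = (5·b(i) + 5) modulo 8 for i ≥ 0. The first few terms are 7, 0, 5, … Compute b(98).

Computing terms: b(0) = 7,  b(1) = 0,  b(2) = 5,  b(3) = 6,  b(4) = 3,  b(5) = 4,  b(6) = 1,  b(7) = 2,  b(8) = 7.
The sequence repeats with period 8.
So b(98) = b(0 + ((98-0) mod 8)) = b(2) = 5.

5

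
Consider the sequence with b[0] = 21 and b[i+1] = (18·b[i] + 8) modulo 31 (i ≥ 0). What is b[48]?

b[0] = 21; b[1] = 14; b[2] = 12; b[3] = 7; b[4] = 10; b[5] = 2; b[6] = 13; b[7] = 25; b[8] = 24; b[9] = 6; b[10] = 23; b[11] = 19; b[12] = 9; b[13] = 15; b[14] = 30; b[15] = 21.
Since b[15] = b[0] = 21, the sequence is periodic with period 15.
So b[48] = b[0 + ((48-0) mod 15)] = b[3] = 7.

7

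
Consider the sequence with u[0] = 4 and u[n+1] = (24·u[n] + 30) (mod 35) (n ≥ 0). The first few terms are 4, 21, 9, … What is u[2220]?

4

Listing terms: u[0] = 4,  u[1] = 21,  u[2] = 9,  u[3] = 1,  u[4] = 19,  u[5] = 31,  u[6] = 4.
The sequence repeats with period 6.
(2220 - 0) mod 6 = 0, so u[2220] = u[0] = 4.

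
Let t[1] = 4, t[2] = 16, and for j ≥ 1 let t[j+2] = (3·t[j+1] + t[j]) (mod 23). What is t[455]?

19

Computing terms: t[1] = 4, t[2] = 16, t[3] = 6, t[4] = 11, t[5] = 16, t[6] = 13, t[7] = 9, t[8] = 17, t[9] = 14, t[10] = 13, t[11] = 7, t[12] = 11, t[13] = 17, t[14] = 16, t[15] = 19, t[16] = 4, t[17] = 8, t[18] = 5, t[19] = 0, t[20] = 5, t[21] = 15, t[22] = 4, t[23] = 4, t[24] = 16.
The sequence repeats with period 22.
So t[455] = t[1 + ((455-1) mod 22)] = t[15] = 19.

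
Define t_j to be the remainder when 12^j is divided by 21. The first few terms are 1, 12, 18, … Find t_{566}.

Listing terms: t_0 = 1, t_1 = 12, t_2 = 18, t_3 = 6, t_4 = 9, t_5 = 3, t_6 = 15, t_7 = 12.
Since t_7 = t_1 = 12, the sequence is eventually periodic: after a pre-period of length 1 it cycles with period 6.
For j ≥ 1, t_j depends only on (j - 1) mod 6. (566 - 1) mod 6 = 1, so t_{566} = t_2 = 18.

18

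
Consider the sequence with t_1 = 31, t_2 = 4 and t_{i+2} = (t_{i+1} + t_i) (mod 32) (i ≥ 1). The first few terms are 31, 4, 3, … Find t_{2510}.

20

Computing terms: t_1 = 31, t_2 = 4, t_3 = 3, t_4 = 7, t_5 = 10, t_6 = 17, t_7 = 27, t_8 = 12, t_9 = 7, t_{10} = 19, t_{11} = 26, t_{12} = 13, t_{13} = 7, t_{14} = 20, t_{15} = 27, t_{16} = 15, t_{17} = 10, t_{18} = 25, t_{19} = 3, t_{20} = 28, t_{21} = 31, t_{22} = 27, t_{23} = 26, t_{24} = 21, t_{25} = 15, t_{26} = 4, t_{27} = 19, t_{28} = 23, t_{29} = 10, t_{30} = 1, t_{31} = 11, t_{32} = 12, t_{33} = 23, t_{34} = 3, t_{35} = 26, t_{36} = 29, t_{37} = 23, t_{38} = 20, t_{39} = 11, t_{40} = 31, t_{41} = 10, t_{42} = 9, t_{43} = 19, t_{44} = 28, t_{45} = 15, t_{46} = 11, t_{47} = 26, t_{48} = 5, t_{49} = 31, t_{50} = 4.
The sequence repeats with period 48.
(2510 - 1) mod 48 = 13, so t_{2510} = t_{14} = 20.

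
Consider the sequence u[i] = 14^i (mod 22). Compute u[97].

20

We have u[1] = 14, u[2] = 20, u[3] = 16, u[4] = 4, u[5] = 12, u[6] = 14.
The sequence repeats with period 5.
So u[97] = u[1 + ((97-1) mod 5)] = u[2] = 20.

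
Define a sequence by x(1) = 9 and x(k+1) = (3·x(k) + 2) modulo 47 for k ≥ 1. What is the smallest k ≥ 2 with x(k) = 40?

10

Computing terms: x(1) = 9; x(2) = 29; x(3) = 42; x(4) = 34; x(5) = 10; x(6) = 32; x(7) = 4; x(8) = 14; x(9) = 44; x(10) = 40; x(11) = 28; x(12) = 39; x(13) = 25; x(14) = 30; x(15) = 45; x(16) = 43; x(17) = 37; x(18) = 19; x(19) = 12; x(20) = 38; x(21) = 22; x(22) = 21; x(23) = 18; x(24) = 9.
The sequence repeats with period 23.
The value 40 first appears (with k ≥ 2) at x(10).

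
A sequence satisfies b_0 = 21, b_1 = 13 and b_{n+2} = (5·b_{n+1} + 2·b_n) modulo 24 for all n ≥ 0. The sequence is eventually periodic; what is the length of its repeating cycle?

We have b_0 = 21; b_1 = 13; b_2 = 11; b_3 = 9; b_4 = 19; b_5 = 17; b_6 = 3; b_7 = 1; b_8 = 11; b_9 = 9.
Since (b_8, b_9) = (b_2, b_3) = (11, 9) (two consecutive terms determine the rest), the sequence is eventually periodic: after a pre-period of length 2 it cycles with period 6.

6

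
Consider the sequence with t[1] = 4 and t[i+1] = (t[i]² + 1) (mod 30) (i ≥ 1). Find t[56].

17

Computing terms: t[1] = 4, t[2] = 17, t[3] = 20, t[4] = 11, t[5] = 2, t[6] = 5, t[7] = 26, t[8] = 17.
Since t[8] = t[2] = 17, the sequence is eventually periodic: after a pre-period of length 1 it cycles with period 6.
For i ≥ 2, t[i] depends only on (i - 2) mod 6. (56 - 2) mod 6 = 0, so t[56] = t[2] = 17.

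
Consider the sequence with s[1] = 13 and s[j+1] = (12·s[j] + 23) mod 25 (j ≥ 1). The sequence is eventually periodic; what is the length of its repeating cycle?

20

s[1] = 13,  s[2] = 4,  s[3] = 21,  s[4] = 0,  s[5] = 23,  s[6] = 24,  s[7] = 11,  s[8] = 5,  s[9] = 8,  s[10] = 19,  s[11] = 1,  s[12] = 10,  s[13] = 18,  s[14] = 14,  s[15] = 16,  s[16] = 15,  s[17] = 3,  s[18] = 9,  s[19] = 6,  s[20] = 20,  s[21] = 13.
The sequence repeats with period 20.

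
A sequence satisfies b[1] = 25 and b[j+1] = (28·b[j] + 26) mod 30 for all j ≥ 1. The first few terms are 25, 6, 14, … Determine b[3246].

26

b[1] = 25, b[2] = 6, b[3] = 14, b[4] = 28, b[5] = 0, b[6] = 26, b[7] = 4, b[8] = 18, b[9] = 20, b[10] = 16, b[11] = 24, b[12] = 8, b[13] = 10, b[14] = 6.
Since b[14] = b[2] = 6, the sequence is eventually periodic: after a pre-period of length 1 it cycles with period 12.
For j ≥ 2, b[j] depends only on (j - 2) mod 12. (3246 - 2) mod 12 = 4, so b[3246] = b[6] = 26.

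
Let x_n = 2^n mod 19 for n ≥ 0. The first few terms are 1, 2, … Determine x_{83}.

15

We have x_0 = 1, x_1 = 2, x_2 = 4, x_3 = 8, x_4 = 16, x_5 = 13, x_6 = 7, x_7 = 14, x_8 = 9, x_9 = 18, x_{10} = 17, x_{11} = 15, x_{12} = 11, x_{13} = 3, x_{14} = 6, x_{15} = 12, x_{16} = 5, x_{17} = 10, x_{18} = 1.
The sequence repeats with period 18.
So x_{83} = x_{0 + ((83-0) mod 18)} = x_{11} = 15.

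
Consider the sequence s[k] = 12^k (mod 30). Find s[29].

12

s[1] = 12,  s[2] = 24,  s[3] = 18,  s[4] = 6,  s[5] = 12.
Since s[5] = s[1] = 12, the sequence is periodic with period 4.
So s[29] = s[1 + ((29-1) mod 4)] = s[1] = 12.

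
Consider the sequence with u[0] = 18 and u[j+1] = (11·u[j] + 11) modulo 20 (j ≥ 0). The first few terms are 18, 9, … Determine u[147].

5

We have u[0] = 18, u[1] = 9, u[2] = 10, u[3] = 1, u[4] = 2, u[5] = 13, u[6] = 14, u[7] = 5, u[8] = 6, u[9] = 17, u[10] = 18.
The sequence repeats with period 10.
So u[147] = u[0 + ((147-0) mod 10)] = u[7] = 5.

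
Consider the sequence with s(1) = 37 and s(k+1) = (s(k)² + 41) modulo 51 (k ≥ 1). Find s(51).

8

We have s(1) = 37; s(2) = 33; s(3) = 8; s(4) = 3; s(5) = 50; s(6) = 42; s(7) = 20; s(8) = 33.
Since s(8) = s(2) = 33, the sequence is eventually periodic: after a pre-period of length 1 it cycles with period 6.
For k ≥ 2, s(k) depends only on (k - 2) mod 6. (51 - 2) mod 6 = 1, so s(51) = s(3) = 8.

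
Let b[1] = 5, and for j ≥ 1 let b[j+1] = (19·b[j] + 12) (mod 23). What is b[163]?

We have b[1] = 5,  b[2] = 15,  b[3] = 21,  b[4] = 20,  b[5] = 1,  b[6] = 8,  b[7] = 3,  b[8] = 0,  b[9] = 12,  b[10] = 10,  b[11] = 18,  b[12] = 9,  b[13] = 22,  b[14] = 16,  b[15] = 17,  b[16] = 13,  b[17] = 6,  b[18] = 11,  b[19] = 14,  b[20] = 2,  b[21] = 4,  b[22] = 19,  b[23] = 5.
The sequence repeats with period 22.
(163 - 1) mod 22 = 8, so b[163] = b[9] = 12.

12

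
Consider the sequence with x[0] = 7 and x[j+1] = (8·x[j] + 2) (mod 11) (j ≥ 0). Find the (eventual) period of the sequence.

Computing terms: x[0] = 7,  x[1] = 3,  x[2] = 4,  x[3] = 1,  x[4] = 10,  x[5] = 5,  x[6] = 9,  x[7] = 8,  x[8] = 0,  x[9] = 2,  x[10] = 7.
Since x[10] = x[0] = 7, the sequence is periodic with period 10.

10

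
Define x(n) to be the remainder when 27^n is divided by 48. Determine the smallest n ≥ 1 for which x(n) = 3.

3

Computing terms: x(0) = 1,  x(1) = 27,  x(2) = 9,  x(3) = 3,  x(4) = 33,  x(5) = 27.
Since x(5) = x(1) = 27, the sequence is eventually periodic: after a pre-period of length 1 it cycles with period 4.
The value 3 first appears (with n ≥ 1) at x(3).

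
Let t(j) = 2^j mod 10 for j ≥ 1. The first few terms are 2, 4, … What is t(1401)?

We have t(1) = 2,  t(2) = 4,  t(3) = 8,  t(4) = 6,  t(5) = 2.
Since t(5) = t(1) = 2, the sequence is periodic with period 4.
(1401 - 1) mod 4 = 0, so t(1401) = t(1) = 2.

2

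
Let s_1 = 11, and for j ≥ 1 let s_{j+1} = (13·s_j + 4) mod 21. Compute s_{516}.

Listing terms: s_1 = 11; s_2 = 0; s_3 = 4; s_4 = 14; s_5 = 18; s_6 = 7; s_7 = 11.
The sequence repeats with period 6.
(516 - 1) mod 6 = 5, so s_{516} = s_6 = 7.

7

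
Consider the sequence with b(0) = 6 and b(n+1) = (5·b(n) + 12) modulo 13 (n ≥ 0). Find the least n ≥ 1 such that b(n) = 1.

We have b(0) = 6, b(1) = 3, b(2) = 1, b(3) = 4, b(4) = 6.
Since b(4) = b(0) = 6, the sequence is periodic with period 4.
The value 1 first appears (with n ≥ 1) at b(2).

2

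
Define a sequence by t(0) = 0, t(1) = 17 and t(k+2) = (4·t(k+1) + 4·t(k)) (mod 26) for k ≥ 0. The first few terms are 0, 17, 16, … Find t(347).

We have t(0) = 0; t(1) = 17; t(2) = 16; t(3) = 2; t(4) = 20; t(5) = 10; t(6) = 16; t(7) = 0; t(8) = 12; t(9) = 22; t(10) = 6; t(11) = 8; t(12) = 4; t(13) = 22; t(14) = 0; t(15) = 10; t(16) = 14; t(17) = 18; t(18) = 24; t(19) = 12; t(20) = 14; t(21) = 0; t(22) = 4; t(23) = 16; t(24) = 2.
Since (t(23), t(24)) = (t(2), t(3)) = (16, 2) (two consecutive terms determine the rest), the sequence is eventually periodic: after a pre-period of length 2 it cycles with period 21.
For k ≥ 2, t(k) depends only on (k - 2) mod 21. (347 - 2) mod 21 = 9, so t(347) = t(11) = 8.

8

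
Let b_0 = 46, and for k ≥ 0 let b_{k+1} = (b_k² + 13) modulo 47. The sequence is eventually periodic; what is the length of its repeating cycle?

5

b_0 = 46,  b_1 = 14,  b_2 = 21,  b_3 = 31,  b_4 = 34,  b_5 = 41,  b_6 = 2,  b_7 = 17,  b_8 = 20,  b_9 = 37,  b_{10} = 19,  b_{11} = 45,  b_{12} = 17.
Since b_{12} = b_7 = 17, the sequence is eventually periodic: after a pre-period of length 7 it cycles with period 5.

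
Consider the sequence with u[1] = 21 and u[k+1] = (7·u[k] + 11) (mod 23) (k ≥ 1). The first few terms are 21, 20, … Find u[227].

u[1] = 21, u[2] = 20, u[3] = 13, u[4] = 10, u[5] = 12, u[6] = 3, u[7] = 9, u[8] = 5, u[9] = 0, u[10] = 11, u[11] = 19, u[12] = 6, u[13] = 7, u[14] = 14, u[15] = 17, u[16] = 15, u[17] = 1, u[18] = 18, u[19] = 22, u[20] = 4, u[21] = 16, u[22] = 8, u[23] = 21.
Since u[23] = u[1] = 21, the sequence is periodic with period 22.
So u[227] = u[1 + ((227-1) mod 22)] = u[7] = 9.

9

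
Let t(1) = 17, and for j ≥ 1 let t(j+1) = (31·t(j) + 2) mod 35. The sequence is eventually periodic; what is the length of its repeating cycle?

We have t(1) = 17, t(2) = 4, t(3) = 21, t(4) = 23, t(5) = 15, t(6) = 12, t(7) = 24, t(8) = 11, t(9) = 28, t(10) = 30, t(11) = 22, t(12) = 19, t(13) = 31, t(14) = 18, t(15) = 0, t(16) = 2, t(17) = 29, t(18) = 26, t(19) = 3, t(20) = 25, t(21) = 7, t(22) = 9, t(23) = 1, t(24) = 33, t(25) = 10, t(26) = 32, t(27) = 14, t(28) = 16, t(29) = 8, t(30) = 5, t(31) = 17.
The sequence repeats with period 30.

30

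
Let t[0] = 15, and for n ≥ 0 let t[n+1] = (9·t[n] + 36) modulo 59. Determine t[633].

t[0] = 15,  t[1] = 53,  t[2] = 41,  t[3] = 51,  t[4] = 23,  t[5] = 7,  t[6] = 40,  t[7] = 42,  t[8] = 1,  t[9] = 45,  t[10] = 28,  t[11] = 52,  t[12] = 32,  t[13] = 29,  t[14] = 2,  t[15] = 54,  t[16] = 50,  t[17] = 14,  t[18] = 44,  t[19] = 19,  t[20] = 30,  t[21] = 11,  t[22] = 17,  t[23] = 12,  t[24] = 26,  t[25] = 34,  t[26] = 47,  t[27] = 46,  t[28] = 37,  t[29] = 15.
The sequence repeats with period 29.
So t[633] = t[0 + ((633-0) mod 29)] = t[24] = 26.

26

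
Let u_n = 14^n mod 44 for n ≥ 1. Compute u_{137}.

20

Computing terms: u_1 = 14; u_2 = 20; u_3 = 16; u_4 = 4; u_5 = 12; u_6 = 36; u_7 = 20.
Since u_7 = u_2 = 20, the sequence is eventually periodic: after a pre-period of length 1 it cycles with period 5.
For n ≥ 2, u_n depends only on (n - 2) mod 5. (137 - 2) mod 5 = 0, so u_{137} = u_2 = 20.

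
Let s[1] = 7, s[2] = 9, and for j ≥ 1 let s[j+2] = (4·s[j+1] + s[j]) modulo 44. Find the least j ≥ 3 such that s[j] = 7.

11

Computing terms: s[1] = 7,  s[2] = 9,  s[3] = 43,  s[4] = 5,  s[5] = 19,  s[6] = 37,  s[7] = 35,  s[8] = 1,  s[9] = 39,  s[10] = 25,  s[11] = 7,  s[12] = 9.
Since (s[11], s[12]) = (s[1], s[2]) = (7, 9) (two consecutive terms determine the rest), the sequence is periodic with period 10.
The value 7 next appears (with j ≥ 3) at s[11].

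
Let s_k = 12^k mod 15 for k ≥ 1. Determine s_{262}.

9

s_1 = 12; s_2 = 9; s_3 = 3; s_4 = 6; s_5 = 12.
The sequence repeats with period 4.
So s_{262} = s_{1 + ((262-1) mod 4)} = s_2 = 9.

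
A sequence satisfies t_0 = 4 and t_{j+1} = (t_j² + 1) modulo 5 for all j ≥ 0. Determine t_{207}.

We have t_0 = 4,  t_1 = 2,  t_2 = 0,  t_3 = 1,  t_4 = 2.
Since t_4 = t_1 = 2, the sequence is eventually periodic: after a pre-period of length 1 it cycles with period 3.
For j ≥ 1, t_j depends only on (j - 1) mod 3. (207 - 1) mod 3 = 2, so t_{207} = t_3 = 1.

1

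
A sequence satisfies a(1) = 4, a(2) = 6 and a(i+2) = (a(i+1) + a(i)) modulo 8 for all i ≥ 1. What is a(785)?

2

Listing terms: a(1) = 4; a(2) = 6; a(3) = 2; a(4) = 0; a(5) = 2; a(6) = 2; a(7) = 4; a(8) = 6.
The sequence repeats with period 6.
(785 - 1) mod 6 = 4, so a(785) = a(5) = 2.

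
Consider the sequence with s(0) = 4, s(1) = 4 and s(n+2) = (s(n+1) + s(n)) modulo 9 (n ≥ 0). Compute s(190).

Listing terms: s(0) = 4,  s(1) = 4,  s(2) = 8,  s(3) = 3,  s(4) = 2,  s(5) = 5,  s(6) = 7,  s(7) = 3,  s(8) = 1,  s(9) = 4,  s(10) = 5,  s(11) = 0,  s(12) = 5,  s(13) = 5,  s(14) = 1,  s(15) = 6,  s(16) = 7,  s(17) = 4,  s(18) = 2,  s(19) = 6,  s(20) = 8,  s(21) = 5,  s(22) = 4,  s(23) = 0,  s(24) = 4,  s(25) = 4.
The sequence repeats with period 24.
(190 - 0) mod 24 = 22, so s(190) = s(22) = 4.

4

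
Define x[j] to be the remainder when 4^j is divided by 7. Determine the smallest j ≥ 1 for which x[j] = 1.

3

We have x[0] = 1, x[1] = 4, x[2] = 2, x[3] = 1.
The sequence repeats with period 3.
The value 1 next appears (with j ≥ 1) at x[3].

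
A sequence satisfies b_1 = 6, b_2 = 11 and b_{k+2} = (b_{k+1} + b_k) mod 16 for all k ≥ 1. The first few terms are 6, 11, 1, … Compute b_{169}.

b_1 = 6; b_2 = 11; b_3 = 1; b_4 = 12; b_5 = 13; b_6 = 9; b_7 = 6; b_8 = 15; b_9 = 5; b_{10} = 4; b_{11} = 9; b_{12} = 13; b_{13} = 6; b_{14} = 3; b_{15} = 9; b_{16} = 12; b_{17} = 5; b_{18} = 1; b_{19} = 6; b_{20} = 7; b_{21} = 13; b_{22} = 4; b_{23} = 1; b_{24} = 5; b_{25} = 6; b_{26} = 11.
The sequence repeats with period 24.
(169 - 1) mod 24 = 0, so b_{169} = b_1 = 6.

6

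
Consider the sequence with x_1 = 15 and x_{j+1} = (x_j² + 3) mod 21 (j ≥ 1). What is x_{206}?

3

Listing terms: x_1 = 15; x_2 = 18; x_3 = 12; x_4 = 0; x_5 = 3; x_6 = 12.
Since x_6 = x_3 = 12, the sequence is eventually periodic: after a pre-period of length 2 it cycles with period 3.
For j ≥ 3, x_j depends only on (j - 3) mod 3. (206 - 3) mod 3 = 2, so x_{206} = x_5 = 3.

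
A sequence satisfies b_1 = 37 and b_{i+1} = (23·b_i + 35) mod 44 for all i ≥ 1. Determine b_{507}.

37

Computing terms: b_1 = 37,  b_2 = 6,  b_3 = 41,  b_4 = 10,  b_5 = 1,  b_6 = 14,  b_7 = 5,  b_8 = 18,  b_9 = 9,  b_{10} = 22,  b_{11} = 13,  b_{12} = 26,  b_{13} = 17,  b_{14} = 30,  b_{15} = 21,  b_{16} = 34,  b_{17} = 25,  b_{18} = 38,  b_{19} = 29,  b_{20} = 42,  b_{21} = 33,  b_{22} = 2,  b_{23} = 37.
Since b_{23} = b_1 = 37, the sequence is periodic with period 22.
So b_{507} = b_{1 + ((507-1) mod 22)} = b_1 = 37.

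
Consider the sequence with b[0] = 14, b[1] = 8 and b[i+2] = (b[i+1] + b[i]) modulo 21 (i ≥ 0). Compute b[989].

16

We have b[0] = 14, b[1] = 8, b[2] = 1, b[3] = 9, b[4] = 10, b[5] = 19, b[6] = 8, b[7] = 6, b[8] = 14, b[9] = 20, b[10] = 13, b[11] = 12, b[12] = 4, b[13] = 16, b[14] = 20, b[15] = 15, b[16] = 14, b[17] = 8.
The sequence repeats with period 16.
(989 - 0) mod 16 = 13, so b[989] = b[13] = 16.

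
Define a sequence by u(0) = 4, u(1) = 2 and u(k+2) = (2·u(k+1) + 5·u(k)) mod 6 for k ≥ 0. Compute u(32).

0

u(0) = 4,  u(1) = 2,  u(2) = 0,  u(3) = 4,  u(4) = 2.
Since (u(3), u(4)) = (u(0), u(1)) = (4, 2) (two consecutive terms determine the rest), the sequence is periodic with period 3.
So u(32) = u(0 + ((32-0) mod 3)) = u(2) = 0.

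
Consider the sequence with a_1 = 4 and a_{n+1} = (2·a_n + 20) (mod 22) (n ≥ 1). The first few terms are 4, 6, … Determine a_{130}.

Listing terms: a_1 = 4; a_2 = 6; a_3 = 10; a_4 = 18; a_5 = 12; a_6 = 0; a_7 = 20; a_8 = 16; a_9 = 8; a_{10} = 14; a_{11} = 4.
The sequence repeats with period 10.
(130 - 1) mod 10 = 9, so a_{130} = a_{10} = 14.

14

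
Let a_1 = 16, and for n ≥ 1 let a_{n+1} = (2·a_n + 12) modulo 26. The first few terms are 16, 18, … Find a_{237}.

Computing terms: a_1 = 16, a_2 = 18, a_3 = 22, a_4 = 4, a_5 = 20, a_6 = 0, a_7 = 12, a_8 = 10, a_9 = 6, a_{10} = 24, a_{11} = 8, a_{12} = 2, a_{13} = 16.
The sequence repeats with period 12.
(237 - 1) mod 12 = 8, so a_{237} = a_9 = 6.

6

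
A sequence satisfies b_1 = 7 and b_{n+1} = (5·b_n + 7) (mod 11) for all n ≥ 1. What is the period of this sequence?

b_1 = 7; b_2 = 9; b_3 = 8; b_4 = 3; b_5 = 0; b_6 = 7.
Since b_6 = b_1 = 7, the sequence is periodic with period 5.

5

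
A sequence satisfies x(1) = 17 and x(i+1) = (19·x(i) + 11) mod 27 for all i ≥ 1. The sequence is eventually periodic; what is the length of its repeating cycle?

Computing terms: x(1) = 17,  x(2) = 10,  x(3) = 12,  x(4) = 23,  x(5) = 16,  x(6) = 18,  x(7) = 2,  x(8) = 22,  x(9) = 24,  x(10) = 8,  x(11) = 1,  x(12) = 3,  x(13) = 14,  x(14) = 7,  x(15) = 9,  x(16) = 20,  x(17) = 13,  x(18) = 15,  x(19) = 26,  x(20) = 19,  x(21) = 21,  x(22) = 5,  x(23) = 25,  x(24) = 0,  x(25) = 11,  x(26) = 4,  x(27) = 6,  x(28) = 17.
The sequence repeats with period 27.

27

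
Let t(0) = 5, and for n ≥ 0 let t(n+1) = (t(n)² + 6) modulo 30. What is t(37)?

1

Listing terms: t(0) = 5,  t(1) = 1,  t(2) = 7,  t(3) = 25,  t(4) = 1.
Since t(4) = t(1) = 1, the sequence is eventually periodic: after a pre-period of length 1 it cycles with period 3.
For n ≥ 1, t(n) depends only on (n - 1) mod 3. (37 - 1) mod 3 = 0, so t(37) = t(1) = 1.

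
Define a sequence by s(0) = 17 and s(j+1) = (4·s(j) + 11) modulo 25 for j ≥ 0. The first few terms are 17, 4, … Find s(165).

Listing terms: s(0) = 17; s(1) = 4; s(2) = 2; s(3) = 19; s(4) = 12; s(5) = 9; s(6) = 22; s(7) = 24; s(8) = 7; s(9) = 14; s(10) = 17.
The sequence repeats with period 10.
(165 - 0) mod 10 = 5, so s(165) = s(5) = 9.

9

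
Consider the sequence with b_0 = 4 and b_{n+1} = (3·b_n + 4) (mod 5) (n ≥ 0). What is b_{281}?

Listing terms: b_0 = 4, b_1 = 1, b_2 = 2, b_3 = 0, b_4 = 4.
Since b_4 = b_0 = 4, the sequence is periodic with period 4.
So b_{281} = b_{0 + ((281-0) mod 4)} = b_1 = 1.

1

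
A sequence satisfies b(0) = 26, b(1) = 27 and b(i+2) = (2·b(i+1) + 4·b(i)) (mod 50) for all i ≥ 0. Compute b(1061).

Computing terms: b(0) = 26; b(1) = 27; b(2) = 8; b(3) = 24; b(4) = 30; b(5) = 6; b(6) = 32; b(7) = 38; b(8) = 4; b(9) = 10; b(10) = 36; b(11) = 12; b(12) = 18; b(13) = 34; b(14) = 40; b(15) = 16; b(16) = 42; b(17) = 48; b(18) = 14; b(19) = 20; b(20) = 46; b(21) = 22; b(22) = 28; b(23) = 44; b(24) = 0; b(25) = 26; b(26) = 2; b(27) = 8; b(28) = 24.
Since (b(27), b(28)) = (b(2), b(3)) = (8, 24) (two consecutive terms determine the rest), the sequence is eventually periodic: after a pre-period of length 2 it cycles with period 25.
For i ≥ 2, b(i) depends only on (i - 2) mod 25. (1061 - 2) mod 25 = 9, so b(1061) = b(11) = 12.

12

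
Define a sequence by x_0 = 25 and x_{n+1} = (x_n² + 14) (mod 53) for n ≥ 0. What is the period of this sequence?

8

Computing terms: x_0 = 25,  x_1 = 3,  x_2 = 23,  x_3 = 13,  x_4 = 24,  x_5 = 7,  x_6 = 10,  x_7 = 8,  x_8 = 25.
Since x_8 = x_0 = 25, the sequence is periodic with period 8.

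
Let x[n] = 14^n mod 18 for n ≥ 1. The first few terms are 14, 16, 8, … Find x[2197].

x[1] = 14,  x[2] = 16,  x[3] = 8,  x[4] = 4,  x[5] = 2,  x[6] = 10,  x[7] = 14.
The sequence repeats with period 6.
(2197 - 1) mod 6 = 0, so x[2197] = x[1] = 14.

14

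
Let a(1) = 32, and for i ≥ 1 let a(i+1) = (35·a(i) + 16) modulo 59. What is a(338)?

51

Listing terms: a(1) = 32, a(2) = 15, a(3) = 10, a(4) = 12, a(5) = 23, a(6) = 54, a(7) = 18, a(8) = 56, a(9) = 29, a(10) = 28, a(11) = 52, a(12) = 7, a(13) = 25, a(14) = 6, a(15) = 49, a(16) = 20, a(17) = 8, a(18) = 1, a(19) = 51, a(20) = 31, a(21) = 39, a(22) = 24, a(23) = 30, a(24) = 4, a(25) = 38, a(26) = 48, a(27) = 44, a(28) = 22, a(29) = 19, a(30) = 32.
Since a(30) = a(1) = 32, the sequence is periodic with period 29.
So a(338) = a(1 + ((338-1) mod 29)) = a(19) = 51.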